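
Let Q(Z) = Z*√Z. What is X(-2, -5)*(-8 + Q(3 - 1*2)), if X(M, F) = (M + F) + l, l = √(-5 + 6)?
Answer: 42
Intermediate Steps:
l = 1 (l = √1 = 1)
X(M, F) = 1 + F + M (X(M, F) = (M + F) + 1 = (F + M) + 1 = 1 + F + M)
Q(Z) = Z^(3/2)
X(-2, -5)*(-8 + Q(3 - 1*2)) = (1 - 5 - 2)*(-8 + (3 - 1*2)^(3/2)) = -6*(-8 + (3 - 2)^(3/2)) = -6*(-8 + 1^(3/2)) = -6*(-8 + 1) = -6*(-7) = 42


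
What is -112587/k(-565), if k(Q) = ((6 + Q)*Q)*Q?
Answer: 112587/178446775 ≈ 0.00063093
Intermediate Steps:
k(Q) = Q²*(6 + Q) (k(Q) = (Q*(6 + Q))*Q = Q²*(6 + Q))
-112587/k(-565) = -112587*1/(319225*(6 - 565)) = -112587/(319225*(-559)) = -112587/(-178446775) = -112587*(-1/178446775) = 112587/178446775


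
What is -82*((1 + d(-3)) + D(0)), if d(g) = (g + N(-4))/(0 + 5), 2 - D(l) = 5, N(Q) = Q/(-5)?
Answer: 5002/25 ≈ 200.08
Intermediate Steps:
N(Q) = -Q/5 (N(Q) = Q*(-⅕) = -Q/5)
D(l) = -3 (D(l) = 2 - 1*5 = 2 - 5 = -3)
d(g) = 4/25 + g/5 (d(g) = (g - ⅕*(-4))/(0 + 5) = (g + ⅘)/5 = (⅘ + g)*(⅕) = 4/25 + g/5)
-82*((1 + d(-3)) + D(0)) = -82*((1 + (4/25 + (⅕)*(-3))) - 3) = -82*((1 + (4/25 - ⅗)) - 3) = -82*((1 - 11/25) - 3) = -82*(14/25 - 3) = -82*(-61/25) = 5002/25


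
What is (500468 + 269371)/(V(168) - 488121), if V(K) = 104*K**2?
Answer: 256613/815725 ≈ 0.31458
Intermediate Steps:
(500468 + 269371)/(V(168) - 488121) = (500468 + 269371)/(104*168**2 - 488121) = 769839/(104*28224 - 488121) = 769839/(2935296 - 488121) = 769839/2447175 = 769839*(1/2447175) = 256613/815725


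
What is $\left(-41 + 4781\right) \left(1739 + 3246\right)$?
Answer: $23628900$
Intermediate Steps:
$\left(-41 + 4781\right) \left(1739 + 3246\right) = 4740 \cdot 4985 = 23628900$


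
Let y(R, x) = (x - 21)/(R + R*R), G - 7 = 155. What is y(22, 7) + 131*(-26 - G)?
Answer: -6230891/253 ≈ -24628.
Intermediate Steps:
G = 162 (G = 7 + 155 = 162)
y(R, x) = (-21 + x)/(R + R**2)
y(22, 7) + 131*(-26 - G) = (-21 + 7)/(22*(1 + 22)) + 131*(-26 - 1*162) = (1/22)*(-14)/23 + 131*(-26 - 162) = (1/22)*(1/23)*(-14) + 131*(-188) = -7/253 - 24628 = -6230891/253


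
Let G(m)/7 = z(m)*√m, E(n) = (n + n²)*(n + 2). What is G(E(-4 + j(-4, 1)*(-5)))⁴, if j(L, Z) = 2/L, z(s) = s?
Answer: 1750329/262144 ≈ 6.6770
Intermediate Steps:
E(n) = (2 + n)*(n + n²) (E(n) = (n + n²)*(2 + n) = (2 + n)*(n + n²))
G(m) = 7*m^(3/2) (G(m) = 7*(m*√m) = 7*m^(3/2))
G(E(-4 + j(-4, 1)*(-5)))⁴ = (7*((-4 + (2/(-4))*(-5))*(2 + (-4 + (2/(-4))*(-5))² + 3*(-4 + (2/(-4))*(-5))))^(3/2))⁴ = (7*((-4 + (2*(-¼))*(-5))*(2 + (-4 + (2*(-¼))*(-5))² + 3*(-4 + (2*(-¼))*(-5))))^(3/2))⁴ = (7*((-4 - ½*(-5))*(2 + (-4 - ½*(-5))² + 3*(-4 - ½*(-5))))^(3/2))⁴ = (7*((-4 + 5/2)*(2 + (-4 + 5/2)² + 3*(-4 + 5/2)))^(3/2))⁴ = (7*(-3*(2 + (-3/2)² + 3*(-3/2))/2)^(3/2))⁴ = (7*(-3*(2 + 9/4 - 9/2)/2)^(3/2))⁴ = (7*(-3/2*(-¼))^(3/2))⁴ = (7*(3/8)^(3/2))⁴ = (7*(3*√6/32))⁴ = (21*√6/32)⁴ = 1750329/262144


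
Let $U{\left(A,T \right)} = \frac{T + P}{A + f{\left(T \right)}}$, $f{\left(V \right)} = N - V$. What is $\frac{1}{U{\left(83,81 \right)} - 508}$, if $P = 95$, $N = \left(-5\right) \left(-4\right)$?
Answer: $- \frac{1}{500} \approx -0.002$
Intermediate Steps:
$N = 20$
$f{\left(V \right)} = 20 - V$
$U{\left(A,T \right)} = \frac{95 + T}{20 + A - T}$ ($U{\left(A,T \right)} = \frac{T + 95}{A - \left(-20 + T\right)} = \frac{95 + T}{20 + A - T}$)
$\frac{1}{U{\left(83,81 \right)} - 508} = \frac{1}{\frac{95 + 81}{20 + 83 - 81} - 508} = \frac{1}{\frac{1}{20 + 83 - 81} \cdot 176 - 508} = \frac{1}{\frac{1}{22} \cdot 176 - 508} = \frac{1}{8 - 508} = \frac{1}{-500} = - \frac{1}{500}$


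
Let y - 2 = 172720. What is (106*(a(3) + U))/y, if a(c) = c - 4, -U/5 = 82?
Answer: -7261/28787 ≈ -0.25223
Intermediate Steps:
U = -410 (U = -5*82 = -410)
a(c) = -4 + c
y = 172722 (y = 2 + 172720 = 172722)
(106*(a(3) + U))/y = (106*((-4 + 3) - 410))/172722 = (106*(-1 - 410))*(1/172722) = (106*(-411))*(1/172722) = -43566*1/172722 = -7261/28787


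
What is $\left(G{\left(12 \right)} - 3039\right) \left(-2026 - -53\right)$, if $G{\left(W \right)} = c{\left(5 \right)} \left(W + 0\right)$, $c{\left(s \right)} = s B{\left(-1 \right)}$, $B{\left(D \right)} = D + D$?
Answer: $6232707$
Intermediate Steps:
$B{\left(D \right)} = 2 D$
$c{\left(s \right)} = - 2 s$ ($c{\left(s \right)} = s 2 \left(-1\right) = s \left(-2\right) = - 2 s$)
$G{\left(W \right)} = - 10 W$ ($G{\left(W \right)} = \left(-2\right) 5 \left(W + 0\right) = - 10 W$)
$\left(G{\left(12 \right)} - 3039\right) \left(-2026 - -53\right) = \left(\left(-10\right) 12 - 3039\right) \left(-2026 - -53\right) = \left(-120 - 3039\right) \left(-2026 + 53\right) = \left(-3159\right) \left(-1973\right) = 6232707$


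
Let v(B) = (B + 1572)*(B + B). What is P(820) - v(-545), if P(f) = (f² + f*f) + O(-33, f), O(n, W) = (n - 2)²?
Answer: 2465455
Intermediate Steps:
O(n, W) = (-2 + n)²
v(B) = 2*B*(1572 + B) (v(B) = (1572 + B)*(2*B) = 2*B*(1572 + B))
P(f) = 1225 + 2*f² (P(f) = (f² + f*f) + (-2 - 33)² = (f² + f²) + (-35)² = 2*f² + 1225 = 1225 + 2*f²)
P(820) - v(-545) = (1225 + 2*820²) - 2*(-545)*(1572 - 545) = (1225 + 2*672400) - 2*(-545)*1027 = (1225 + 1344800) - 1*(-1119430) = 1346025 + 1119430 = 2465455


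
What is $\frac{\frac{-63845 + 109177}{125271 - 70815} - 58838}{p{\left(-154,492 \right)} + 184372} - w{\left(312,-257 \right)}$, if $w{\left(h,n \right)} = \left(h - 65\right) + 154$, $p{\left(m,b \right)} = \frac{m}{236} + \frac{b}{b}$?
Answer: $- \frac{59432417469500}{148092663159} \approx -401.32$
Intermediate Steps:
$p{\left(m,b \right)} = 1 + \frac{m}{236}$ ($p{\left(m,b \right)} = m \frac{1}{236} + 1 = \frac{m}{236} + 1 = 1 + \frac{m}{236}$)
$w{\left(h,n \right)} = 89 + h$ ($w{\left(h,n \right)} = \left(-65 + h\right) + 154 = 89 + h$)
$\frac{\frac{-63845 + 109177}{125271 - 70815} - 58838}{p{\left(-154,492 \right)} + 184372} - w{\left(312,-257 \right)} = \frac{\frac{-63845 + 109177}{125271 - 70815} - 58838}{\left(1 + \frac{1}{236} \left(-154\right)\right) + 184372} - \left(89 + 312\right) = \frac{\frac{45332}{54456} - 58838}{\left(1 - \frac{77}{118}\right) + 184372} - 401 = \frac{45332 \cdot \frac{1}{54456} - 58838}{\frac{41}{118} + 184372} - 401 = \frac{\frac{11333}{13614} - 58838}{\frac{21755937}{118}} - 401 = \left(- \frac{801009199}{13614}\right) \frac{118}{21755937} - 401 = - \frac{47259542741}{148092663159} - 401 = - \frac{59432417469500}{148092663159}$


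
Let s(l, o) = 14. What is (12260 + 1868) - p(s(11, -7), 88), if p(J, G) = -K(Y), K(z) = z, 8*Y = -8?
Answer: 14127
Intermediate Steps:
Y = -1 (Y = (⅛)*(-8) = -1)
p(J, G) = 1 (p(J, G) = -1*(-1) = 1)
(12260 + 1868) - p(s(11, -7), 88) = (12260 + 1868) - 1*1 = 14128 - 1 = 14127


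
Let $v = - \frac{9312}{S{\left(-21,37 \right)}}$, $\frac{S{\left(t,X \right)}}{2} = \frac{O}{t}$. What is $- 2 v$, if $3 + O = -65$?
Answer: $\frac{48888}{17} \approx 2875.8$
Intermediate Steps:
$O = -68$ ($O = -3 - 65 = -68$)
$S{\left(t,X \right)} = - \frac{136}{t}$ ($S{\left(t,X \right)} = 2 \left(- \frac{68}{t}\right) = - \frac{136}{t}$)
$v = - \frac{24444}{17}$ ($v = - \frac{9312}{\left(-136\right) \frac{1}{-21}} = - \frac{9312}{\left(-136\right) \left(- \frac{1}{21}\right)} = - \frac{9312}{\frac{136}{21}} = \left(-9312\right) \frac{21}{136} = - \frac{24444}{17} \approx -1437.9$)
$- 2 v = \left(-2\right) \left(- \frac{24444}{17}\right) = \frac{48888}{17}$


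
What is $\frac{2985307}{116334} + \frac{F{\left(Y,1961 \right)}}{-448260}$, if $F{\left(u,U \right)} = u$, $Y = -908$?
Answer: $\frac{111524945591}{4345656570} \approx 25.664$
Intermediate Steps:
$\frac{2985307}{116334} + \frac{F{\left(Y,1961 \right)}}{-448260} = \frac{2985307}{116334} - \frac{908}{-448260} = 2985307 \cdot \frac{1}{116334} - - \frac{227}{112065} = \frac{2985307}{116334} + \frac{227}{112065} = \frac{111524945591}{4345656570}$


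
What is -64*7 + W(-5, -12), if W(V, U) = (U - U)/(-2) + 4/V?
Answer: -2244/5 ≈ -448.80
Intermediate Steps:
W(V, U) = 4/V (W(V, U) = 0*(-½) + 4/V = 0 + 4/V = 4/V)
-64*7 + W(-5, -12) = -64*7 + 4/(-5) = -448 + 4*(-⅕) = -448 - ⅘ = -2244/5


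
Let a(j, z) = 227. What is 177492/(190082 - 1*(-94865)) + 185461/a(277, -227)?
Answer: 52886846251/64682969 ≈ 817.63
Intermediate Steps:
177492/(190082 - 1*(-94865)) + 185461/a(277, -227) = 177492/(190082 - 1*(-94865)) + 185461/227 = 177492/(190082 + 94865) + 185461*(1/227) = 177492/284947 + 185461/227 = 52886846251/64682969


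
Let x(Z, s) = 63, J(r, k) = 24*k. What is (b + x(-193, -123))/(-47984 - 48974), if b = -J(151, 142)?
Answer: 3345/96958 ≈ 0.034499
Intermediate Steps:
b = -3408 (b = -24*142 = -1*3408 = -3408)
(b + x(-193, -123))/(-47984 - 48974) = (-3408 + 63)/(-47984 - 48974) = -3345/(-96958) = -3345*(-1/96958) = 3345/96958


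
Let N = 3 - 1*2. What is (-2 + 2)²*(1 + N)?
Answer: 0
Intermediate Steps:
N = 1 (N = 3 - 2 = 1)
(-2 + 2)²*(1 + N) = (-2 + 2)²*(1 + 1) = 0²*2 = 0*2 = 0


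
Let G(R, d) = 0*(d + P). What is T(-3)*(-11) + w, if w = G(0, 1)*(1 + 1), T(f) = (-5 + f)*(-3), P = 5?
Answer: -264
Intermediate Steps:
G(R, d) = 0 (G(R, d) = 0*(d + 5) = 0*(5 + d) = 0)
T(f) = 15 - 3*f
w = 0 (w = 0*(1 + 1) = 0*2 = 0)
T(-3)*(-11) + w = (15 - 3*(-3))*(-11) + 0 = (15 + 9)*(-11) + 0 = 24*(-11) + 0 = -264 + 0 = -264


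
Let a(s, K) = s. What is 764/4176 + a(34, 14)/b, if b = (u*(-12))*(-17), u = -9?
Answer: 515/3132 ≈ 0.16443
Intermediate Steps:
b = -1836 (b = -9*(-12)*(-17) = 108*(-17) = -1836)
764/4176 + a(34, 14)/b = 764/4176 + 34/(-1836) = 764*(1/4176) + 34*(-1/1836) = 191/1044 - 1/54 = 515/3132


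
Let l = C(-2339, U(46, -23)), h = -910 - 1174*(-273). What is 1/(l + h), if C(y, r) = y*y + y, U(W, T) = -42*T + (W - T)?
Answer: 1/5788174 ≈ 1.7277e-7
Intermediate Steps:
h = 319592 (h = -910 + 320502 = 319592)
U(W, T) = W - 43*T
C(y, r) = y + y² (C(y, r) = y² + y = y + y²)
l = 5468582 (l = -2339*(1 - 2339) = -2339*(-2338) = 5468582)
1/(l + h) = 1/(5468582 + 319592) = 1/5788174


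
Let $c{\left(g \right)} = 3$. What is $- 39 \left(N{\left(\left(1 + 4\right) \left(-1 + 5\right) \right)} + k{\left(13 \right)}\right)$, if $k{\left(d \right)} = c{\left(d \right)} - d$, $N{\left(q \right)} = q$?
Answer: $-390$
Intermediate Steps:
$k{\left(d \right)} = 3 - d$
$- 39 \left(N{\left(\left(1 + 4\right) \left(-1 + 5\right) \right)} + k{\left(13 \right)}\right) = - 39 \left(\left(1 + 4\right) \left(-1 + 5\right) + \left(3 - 13\right)\right) = - 39 \left(5 \cdot 4 + \left(3 - 13\right)\right) = - 39 \left(20 - 10\right) = \left(-39\right) 10 = -390$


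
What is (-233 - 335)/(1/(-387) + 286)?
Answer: -219816/110681 ≈ -1.9860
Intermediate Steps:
(-233 - 335)/(1/(-387) + 286) = -568/(-1/387 + 286) = -568/110681/387 = -568*387/110681 = -219816/110681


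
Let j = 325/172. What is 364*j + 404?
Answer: 46947/43 ≈ 1091.8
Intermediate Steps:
j = 325/172 (j = 325*(1/172) = 325/172 ≈ 1.8895)
364*j + 404 = 364*(325/172) + 404 = 29575/43 + 404 = 46947/43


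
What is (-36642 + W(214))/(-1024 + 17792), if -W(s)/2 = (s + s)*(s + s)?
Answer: -201505/8384 ≈ -24.034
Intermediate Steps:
W(s) = -8*s² (W(s) = -2*(s + s)*(s + s) = -2*2*s*2*s = -8*s²)
(-36642 + W(214))/(-1024 + 17792) = (-36642 - 8*214²)/(-1024 + 17792) = (-36642 - 8*45796)/16768 = (-36642 - 366368)*(1/16768) = -403010*1/16768 = -201505/8384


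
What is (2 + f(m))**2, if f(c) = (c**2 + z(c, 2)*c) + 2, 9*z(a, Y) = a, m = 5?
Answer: 81796/81 ≈ 1009.8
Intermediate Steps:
z(a, Y) = a/9
f(c) = 2 + 10*c**2/9 (f(c) = (c**2 + (c/9)*c) + 2 = (c**2 + c**2/9) + 2 = 10*c**2/9 + 2 = 2 + 10*c**2/9)
(2 + f(m))**2 = (2 + (2 + (10/9)*5**2))**2 = (2 + (2 + (10/9)*25))**2 = (2 + (2 + 250/9))**2 = (2 + 268/9)**2 = (286/9)**2 = 81796/81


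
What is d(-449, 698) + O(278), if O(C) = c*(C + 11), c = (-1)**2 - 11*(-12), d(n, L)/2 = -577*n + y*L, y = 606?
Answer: 1402559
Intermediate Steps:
d(n, L) = -1154*n + 1212*L (d(n, L) = 2*(-577*n + 606*L) = -1154*n + 1212*L)
c = 133 (c = 1 + 132 = 133)
O(C) = 1463 + 133*C (O(C) = 133*(C + 11) = 133*(11 + C) = 1463 + 133*C)
d(-449, 698) + O(278) = (-1154*(-449) + 1212*698) + (1463 + 133*278) = (518146 + 845976) + (1463 + 36974) = 1364122 + 38437 = 1402559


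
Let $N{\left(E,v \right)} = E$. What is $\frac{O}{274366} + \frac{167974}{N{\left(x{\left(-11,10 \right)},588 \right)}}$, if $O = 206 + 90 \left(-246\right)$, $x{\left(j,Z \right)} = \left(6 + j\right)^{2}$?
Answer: $\frac{23042903067}{3429575} \approx 6718.9$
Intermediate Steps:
$O = -21934$ ($O = 206 - 22140 = -21934$)
$\frac{O}{274366} + \frac{167974}{N{\left(x{\left(-11,10 \right)},588 \right)}} = - \frac{21934}{274366} + \frac{167974}{\left(6 - 11\right)^{2}} = \left(-21934\right) \frac{1}{274366} + \frac{167974}{\left(-5\right)^{2}} = - \frac{10967}{137183} + \frac{167974}{25} = \frac{23042903067}{3429575}$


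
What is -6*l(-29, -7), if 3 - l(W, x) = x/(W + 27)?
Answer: 3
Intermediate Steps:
l(W, x) = 3 - x/(27 + W) (l(W, x) = 3 - x/(W + 27) = 3 - x/(27 + W))
-6*l(-29, -7) = -6*(81 - 1*(-7) + 3*(-29))/(27 - 29) = -6*(81 + 7 - 87)/(-2) = -(-3) = -6*(-1/2) = 3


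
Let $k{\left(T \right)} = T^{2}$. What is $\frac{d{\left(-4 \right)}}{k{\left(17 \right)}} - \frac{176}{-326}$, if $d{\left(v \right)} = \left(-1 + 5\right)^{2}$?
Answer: $\frac{28040}{47107} \approx 0.59524$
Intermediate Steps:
$d{\left(v \right)} = 16$ ($d{\left(v \right)} = 4^{2} = 16$)
$\frac{d{\left(-4 \right)}}{k{\left(17 \right)}} - \frac{176}{-326} = \frac{16}{17^{2}} - \frac{176}{-326} = \frac{16}{289} - - \frac{88}{163} = 16 \cdot \frac{1}{289} + \frac{88}{163} = \frac{16}{289} + \frac{88}{163} = \frac{28040}{47107}$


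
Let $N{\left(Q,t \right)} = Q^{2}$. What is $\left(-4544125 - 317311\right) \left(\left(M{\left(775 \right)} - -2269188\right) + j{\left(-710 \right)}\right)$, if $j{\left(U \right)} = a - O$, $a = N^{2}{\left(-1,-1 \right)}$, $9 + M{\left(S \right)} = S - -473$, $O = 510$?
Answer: $-11035061082248$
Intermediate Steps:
$M{\left(S \right)} = 464 + S$ ($M{\left(S \right)} = -9 + \left(S - -473\right) = -9 + \left(S + 473\right) = -9 + \left(473 + S\right) = 464 + S$)
$a = 1$ ($a = \left(\left(-1\right)^{2}\right)^{2} = 1^{2} = 1$)
$j{\left(U \right)} = -509$ ($j{\left(U \right)} = 1 - 510 = -509$)
$\left(-4544125 - 317311\right) \left(\left(M{\left(775 \right)} - -2269188\right) + j{\left(-710 \right)}\right) = \left(-4544125 - 317311\right) \left(\left(\left(464 + 775\right) - -2269188\right) - 509\right) = - 4861436 \left(\left(1239 + 2269188\right) - 509\right) = - 4861436 \left(2270427 - 509\right) = \left(-4861436\right) 2269918 = -11035061082248$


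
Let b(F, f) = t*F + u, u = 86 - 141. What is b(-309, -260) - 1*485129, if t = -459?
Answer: -343353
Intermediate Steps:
u = -55
b(F, f) = -55 - 459*F (b(F, f) = -459*F - 55 = -55 - 459*F)
b(-309, -260) - 1*485129 = (-55 - 459*(-309)) - 1*485129 = (-55 + 141831) - 485129 = 141776 - 485129 = -343353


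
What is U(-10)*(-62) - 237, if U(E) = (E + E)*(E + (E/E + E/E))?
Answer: -10157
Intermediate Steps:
U(E) = 2*E*(2 + E) (U(E) = (2*E)*(E + (1 + 1)) = (2*E)*(E + 2) = (2*E)*(2 + E) = 2*E*(2 + E))
U(-10)*(-62) - 237 = (2*(-10)*(2 - 10))*(-62) - 237 = (2*(-10)*(-8))*(-62) - 237 = 160*(-62) - 237 = -9920 - 237 = -10157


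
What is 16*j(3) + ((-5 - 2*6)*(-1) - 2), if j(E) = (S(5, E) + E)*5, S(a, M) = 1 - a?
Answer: -65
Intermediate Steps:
j(E) = -20 + 5*E (j(E) = ((1 - 1*5) + E)*5 = ((1 - 5) + E)*5 = (-4 + E)*5 = -20 + 5*E)
16*j(3) + ((-5 - 2*6)*(-1) - 2) = 16*(-20 + 5*3) + ((-5 - 2*6)*(-1) - 2) = 16*(-20 + 15) + ((-5 - 12)*(-1) - 2) = 16*(-5) + (-17*(-1) - 2) = -80 + (17 - 2) = -80 + 15 = -65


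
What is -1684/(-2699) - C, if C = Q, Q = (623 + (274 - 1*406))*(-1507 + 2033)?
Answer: -697058250/2699 ≈ -2.5827e+5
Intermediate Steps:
Q = 258266 (Q = (623 + (274 - 406))*526 = (623 - 132)*526 = 491*526 = 258266)
C = 258266
-1684/(-2699) - C = -1684/(-2699) - 1*258266 = -1684*(-1/2699) - 258266 = 1684/2699 - 258266 = -697058250/2699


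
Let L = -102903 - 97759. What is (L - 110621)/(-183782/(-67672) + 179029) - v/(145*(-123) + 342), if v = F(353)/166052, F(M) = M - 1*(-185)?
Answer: -5099076527031991223/2932689921241323810 ≈ -1.7387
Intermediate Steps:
L = -200662
F(M) = 185 + M (F(M) = M + 185 = 185 + M)
v = 269/83026 (v = (185 + 353)/166052 = 538*(1/166052) = 269/83026 ≈ 0.0032399)
(L - 110621)/(-183782/(-67672) + 179029) - v/(145*(-123) + 342) = (-200662 - 110621)/(-183782/(-67672) + 179029) - 269/(83026*(145*(-123) + 342)) = -311283/(-183782*(-1/67672) + 179029) - 269/(83026*(-17835 + 342)) = -311283/(91891/33836 + 179029) - 269/(83026*(-17493)) = -311283/6057717135/33836 - 269*(-1)/(83026*17493) = -311283*33836/6057717135 - 1*(-269/1452373818) = -3510857196/2019239045 + 269/1452373818 = -5099076527031991223/2932689921241323810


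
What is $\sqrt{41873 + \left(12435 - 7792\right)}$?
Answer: $2 \sqrt{11629} \approx 215.68$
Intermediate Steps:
$\sqrt{41873 + \left(12435 - 7792\right)} = \sqrt{41873 + 4643} = \sqrt{46516} = 2 \sqrt{11629}$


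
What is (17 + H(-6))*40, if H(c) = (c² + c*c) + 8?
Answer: 3880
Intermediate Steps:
H(c) = 8 + 2*c² (H(c) = (c² + c²) + 8 = 2*c² + 8 = 8 + 2*c²)
(17 + H(-6))*40 = (17 + (8 + 2*(-6)²))*40 = (17 + (8 + 2*36))*40 = (17 + (8 + 72))*40 = (17 + 80)*40 = 97*40 = 3880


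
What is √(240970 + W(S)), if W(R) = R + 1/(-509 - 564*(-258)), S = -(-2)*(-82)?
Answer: √18454664726942970/276834 ≈ 490.72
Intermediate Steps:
S = -164 (S = -1*164 = -164)
W(R) = 1/276834 + R (W(R) = R - 1/258/(-1073) = R - 1/1073*(-1/258) = R + 1/276834 = 1/276834 + R)
√(240970 + W(S)) = √(240970 + (1/276834 - 164)) = √(240970 - 45400775/276834) = √(66663288205/276834) = √18454664726942970/276834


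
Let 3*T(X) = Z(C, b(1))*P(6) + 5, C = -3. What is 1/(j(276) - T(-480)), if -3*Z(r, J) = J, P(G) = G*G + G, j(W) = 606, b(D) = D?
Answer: 1/609 ≈ 0.0016420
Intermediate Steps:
P(G) = G + G² (P(G) = G² + G = G + G²)
Z(r, J) = -J/3
T(X) = -3 (T(X) = ((-⅓*1)*(6*(1 + 6)) + 5)/3 = (-2*7 + 5)/3 = (-⅓*42 + 5)/3 = (-14 + 5)/3 = (⅓)*(-9) = -3)
1/(j(276) - T(-480)) = 1/(606 - 1*(-3)) = 1/(606 + 3) = 1/609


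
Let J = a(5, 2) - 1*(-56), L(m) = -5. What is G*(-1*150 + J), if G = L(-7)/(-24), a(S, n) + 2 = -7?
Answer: -515/24 ≈ -21.458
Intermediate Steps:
a(S, n) = -9 (a(S, n) = -2 - 7 = -9)
G = 5/24 (G = -5/(-24) = -5*(-1/24) = 5/24 ≈ 0.20833)
J = 47 (J = -9 - 1*(-56) = -9 + 56 = 47)
G*(-1*150 + J) = 5*(-1*150 + 47)/24 = 5*(-150 + 47)/24 = (5/24)*(-103) = -515/24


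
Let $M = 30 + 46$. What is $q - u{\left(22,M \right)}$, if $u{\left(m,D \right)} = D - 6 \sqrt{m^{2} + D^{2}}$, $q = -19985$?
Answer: $-20061 + 12 \sqrt{1565} \approx -19586.0$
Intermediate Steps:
$M = 76$
$u{\left(m,D \right)} = D - 6 \sqrt{D^{2} + m^{2}}$
$q - u{\left(22,M \right)} = -19985 - \left(76 - 6 \sqrt{76^{2} + 22^{2}}\right) = -19985 - \left(76 - 6 \sqrt{5776 + 484}\right) = -19985 - \left(76 - 6 \sqrt{6260}\right) = -19985 - \left(76 - 6 \cdot 2 \sqrt{1565}\right) = -19985 - \left(76 - 12 \sqrt{1565}\right) = -20061 + 12 \sqrt{1565}$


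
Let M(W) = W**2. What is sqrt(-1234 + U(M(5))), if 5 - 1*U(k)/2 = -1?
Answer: I*sqrt(1222) ≈ 34.957*I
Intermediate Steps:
U(k) = 12 (U(k) = 10 - 2*(-1) = 10 + 2 = 12)
sqrt(-1234 + U(M(5))) = sqrt(-1234 + 12) = sqrt(-1222) = I*sqrt(1222)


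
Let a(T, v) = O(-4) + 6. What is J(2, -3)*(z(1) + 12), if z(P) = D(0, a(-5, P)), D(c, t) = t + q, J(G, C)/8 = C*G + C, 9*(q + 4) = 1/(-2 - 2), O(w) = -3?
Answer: -790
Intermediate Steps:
a(T, v) = 3 (a(T, v) = -3 + 6 = 3)
q = -145/36 (q = -4 + 1/(9*(-2 - 2)) = -4 + (1/9)/(-4) = -4 + (1/9)*(-1/4) = -4 - 1/36 = -145/36 ≈ -4.0278)
J(G, C) = 8*C + 8*C*G (J(G, C) = 8*(C*G + C) = 8*(C + C*G) = 8*C + 8*C*G)
D(c, t) = -145/36 + t (D(c, t) = t - 145/36 = -145/36 + t)
z(P) = -37/36 (z(P) = -145/36 + 3 = -37/36)
J(2, -3)*(z(1) + 12) = (8*(-3)*(1 + 2))*(-37/36 + 12) = (8*(-3)*3)*(395/36) = -72*395/36 = -790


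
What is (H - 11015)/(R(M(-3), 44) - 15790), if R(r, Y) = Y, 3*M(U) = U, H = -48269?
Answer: 29642/7873 ≈ 3.7650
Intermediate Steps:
M(U) = U/3
(H - 11015)/(R(M(-3), 44) - 15790) = (-48269 - 11015)/(44 - 15790) = -59284/(-15746) = -59284*(-1/15746) = 29642/7873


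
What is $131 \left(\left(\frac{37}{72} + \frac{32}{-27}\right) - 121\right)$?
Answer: $- \frac{3442811}{216} \approx -15939.0$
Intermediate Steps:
$131 \left(\left(\frac{37}{72} + \frac{32}{-27}\right) - 121\right) = 131 \left(\left(37 \cdot \frac{1}{72} + 32 \left(- \frac{1}{27}\right)\right) - 121\right) = 131 \left(\left(\frac{37}{72} - \frac{32}{27}\right) - 121\right) = 131 \left(- \frac{145}{216} - 121\right) = 131 \left(- \frac{26281}{216}\right) = - \frac{3442811}{216}$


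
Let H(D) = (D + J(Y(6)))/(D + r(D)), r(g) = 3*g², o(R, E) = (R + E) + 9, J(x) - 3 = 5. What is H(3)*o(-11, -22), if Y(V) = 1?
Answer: -44/5 ≈ -8.8000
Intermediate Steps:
J(x) = 8 (J(x) = 3 + 5 = 8)
o(R, E) = 9 + E + R (o(R, E) = (E + R) + 9 = 9 + E + R)
H(D) = (8 + D)/(D + 3*D²) (H(D) = (D + 8)/(D + 3*D²) = (8 + D)/(D + 3*D²))
H(3)*o(-11, -22) = ((8 + 3)/(3*(1 + 3*3)))*(9 - 22 - 11) = ((⅓)*11/(1 + 9))*(-24) = ((⅓)*11/10)*(-24) = ((⅓)*(⅒)*11)*(-24) = (11/30)*(-24) = -44/5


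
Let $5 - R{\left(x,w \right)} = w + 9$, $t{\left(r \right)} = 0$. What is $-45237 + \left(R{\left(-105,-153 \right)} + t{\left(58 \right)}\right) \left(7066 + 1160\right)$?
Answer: $1180437$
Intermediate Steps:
$R{\left(x,w \right)} = -4 - w$ ($R{\left(x,w \right)} = 5 - \left(w + 9\right) = 5 - \left(9 + w\right) = -4 - w$)
$-45237 + \left(R{\left(-105,-153 \right)} + t{\left(58 \right)}\right) \left(7066 + 1160\right) = -45237 + \left(\left(-4 - -153\right) + 0\right) \left(7066 + 1160\right) = -45237 + \left(\left(-4 + 153\right) + 0\right) 8226 = -45237 + \left(149 + 0\right) 8226 = -45237 + 149 \cdot 8226 = -45237 + 1225674 = 1180437$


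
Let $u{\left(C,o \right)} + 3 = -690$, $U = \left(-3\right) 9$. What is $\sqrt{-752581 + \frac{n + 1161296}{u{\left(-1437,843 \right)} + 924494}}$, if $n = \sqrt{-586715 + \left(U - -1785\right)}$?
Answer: $\frac{\sqrt{-642257789684642085 + 923801 i \sqrt{584957}}}{923801} \approx 4.7717 \cdot 10^{-7} + 867.51 i$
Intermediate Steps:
$U = -27$
$u{\left(C,o \right)} = -693$ ($u{\left(C,o \right)} = -3 - 690 = -693$)
$n = i \sqrt{584957}$ ($n = \sqrt{-586715 - -1758} = \sqrt{-586715 + \left(-27 + 1785\right)} = \sqrt{-586715 + 1758} = \sqrt{-584957} = i \sqrt{584957} \approx 764.83 i$)
$\sqrt{-752581 + \frac{n + 1161296}{u{\left(-1437,843 \right)} + 924494}} = \sqrt{-752581 + \frac{i \sqrt{584957} + 1161296}{-693 + 924494}} = \sqrt{-752581 + \frac{1161296 + i \sqrt{584957}}{923801}} = \sqrt{-752581 + \left(1161296 + i \sqrt{584957}\right) \frac{1}{923801}} = \sqrt{-752581 + \left(\frac{1161296}{923801} + \frac{i \sqrt{584957}}{923801}\right)} = \sqrt{- \frac{695233919085}{923801} + \frac{i \sqrt{584957}}{923801}}$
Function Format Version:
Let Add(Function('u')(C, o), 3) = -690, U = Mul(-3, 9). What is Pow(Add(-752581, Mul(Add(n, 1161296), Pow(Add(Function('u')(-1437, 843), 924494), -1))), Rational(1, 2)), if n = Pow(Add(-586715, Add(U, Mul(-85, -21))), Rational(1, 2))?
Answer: Mul(Rational(1, 923801), Pow(Add(-642257789684642085, Mul(923801, I, Pow(584957, Rational(1, 2)))), Rational(1, 2))) ≈ Add(4.7717e-7, Mul(867.51, I))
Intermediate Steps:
U = -27
Function('u')(C, o) = -693 (Function('u')(C, o) = Add(-3, -690) = -693)
n = Mul(I, Pow(584957, Rational(1, 2))) (n = Pow(Add(-586715, Add(-27, Mul(-85, -21))), Rational(1, 2)) = Pow(Add(-586715, Add(-27, 1785)), Rational(1, 2)) = Pow(Add(-586715, 1758), Rational(1, 2)) = Pow(-584957, Rational(1, 2)) = Mul(I, Pow(584957, Rational(1, 2))) ≈ Mul(764.83, I))
Pow(Add(-752581, Mul(Add(n, 1161296), Pow(Add(Function('u')(-1437, 843), 924494), -1))), Rational(1, 2)) = Pow(Add(-752581, Mul(Add(Mul(I, Pow(584957, Rational(1, 2))), 1161296), Pow(Add(-693, 924494), -1))), Rational(1, 2)) = Pow(Add(-752581, Mul(Add(1161296, Mul(I, Pow(584957, Rational(1, 2)))), Pow(923801, -1))), Rational(1, 2)) = Pow(Add(-752581, Mul(Add(1161296, Mul(I, Pow(584957, Rational(1, 2)))), Rational(1, 923801))), Rational(1, 2)) = Pow(Add(-752581, Add(Rational(1161296, 923801), Mul(Rational(1, 923801), I, Pow(584957, Rational(1, 2))))), Rational(1, 2)) = Pow(Add(Rational(-695233919085, 923801), Mul(Rational(1, 923801), I, Pow(584957, Rational(1, 2)))), Rational(1, 2))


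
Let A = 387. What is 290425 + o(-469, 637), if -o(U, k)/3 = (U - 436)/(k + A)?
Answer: 297397915/1024 ≈ 2.9043e+5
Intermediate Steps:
o(U, k) = -3*(-436 + U)/(387 + k) (o(U, k) = -3*(U - 436)/(k + 387) = -3*(-436 + U)/(387 + k))
290425 + o(-469, 637) = 290425 + 3*(436 - 1*(-469))/(387 + 637) = 290425 + 3*(436 + 469)/1024 = 290425 + 3*(1/1024)*905 = 290425 + 2715/1024 = 297397915/1024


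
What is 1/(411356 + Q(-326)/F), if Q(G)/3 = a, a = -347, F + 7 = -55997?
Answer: 18668/7679194155 ≈ 2.4310e-6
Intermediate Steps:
F = -56004 (F = -7 - 55997 = -56004)
Q(G) = -1041 (Q(G) = 3*(-347) = -1041)
1/(411356 + Q(-326)/F) = 1/(411356 - 1041/(-56004)) = 1/(411356 - 1041*(-1/56004)) = 1/(411356 + 347/18668) = 1/(7679194155/18668) = 18668/7679194155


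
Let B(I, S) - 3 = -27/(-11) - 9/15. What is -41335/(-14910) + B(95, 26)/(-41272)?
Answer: 1340354509/483501480 ≈ 2.7722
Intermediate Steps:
B(I, S) = 267/55 (B(I, S) = 3 + (-27/(-11) - 9/15) = 3 + (-27*(-1/11) - 9*1/15) = 3 + (27/11 - 3/5) = 3 + 102/55 = 267/55)
-41335/(-14910) + B(95, 26)/(-41272) = -41335/(-14910) + (267/55)/(-41272) = -41335*(-1/14910) + (267/55)*(-1/41272) = 1181/426 - 267/2269960 = 1340354509/483501480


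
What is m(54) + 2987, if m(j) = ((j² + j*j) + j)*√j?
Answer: 2987 + 17658*√6 ≈ 46240.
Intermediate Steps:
m(j) = √j*(j + 2*j²) (m(j) = ((j² + j²) + j)*√j = (2*j² + j)*√j = (j + 2*j²)*√j = √j*(j + 2*j²))
m(54) + 2987 = 54^(3/2)*(1 + 2*54) + 2987 = (162*√6)*(1 + 108) + 2987 = (162*√6)*109 + 2987 = 17658*√6 + 2987 = 2987 + 17658*√6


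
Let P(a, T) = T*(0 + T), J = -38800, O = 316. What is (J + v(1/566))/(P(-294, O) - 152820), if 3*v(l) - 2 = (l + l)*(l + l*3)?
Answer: 2330549855/3181375347 ≈ 0.73256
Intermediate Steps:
P(a, T) = T² (P(a, T) = T*T = T²)
v(l) = ⅔ + 8*l²/3 (v(l) = ⅔ + ((l + l)*(l + l*3))/3 = ⅔ + ((2*l)*(l + 3*l))/3 = ⅔ + ((2*l)*(4*l))/3 = ⅔ + (8*l²)/3 = ⅔ + 8*l²/3)
(J + v(1/566))/(P(-294, O) - 152820) = (-38800 + (⅔ + 8*(1/566)²/3))/(316² - 152820) = (-38800 + (⅔ + 8*(1/566)²/3))/(99856 - 152820) = (-38800 + (⅔ + (8/3)*(1/320356)))/(-52964) = (-38800 + (⅔ + 2/240267))*(-1/52964) = (-38800 + 160180/240267)*(-1/52964) = -9322199420/240267*(-1/52964) = 2330549855/3181375347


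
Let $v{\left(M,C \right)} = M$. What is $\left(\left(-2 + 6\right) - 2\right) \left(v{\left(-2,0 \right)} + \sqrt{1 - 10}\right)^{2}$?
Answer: $-10 - 24 i \approx -10.0 - 24.0 i$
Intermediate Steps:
$\left(\left(-2 + 6\right) - 2\right) \left(v{\left(-2,0 \right)} + \sqrt{1 - 10}\right)^{2} = \left(\left(-2 + 6\right) - 2\right) \left(-2 + \sqrt{1 - 10}\right)^{2} = \left(4 - 2\right) \left(-2 + \sqrt{-9}\right)^{2} = 2 \left(-2 + 3 i\right)^{2}$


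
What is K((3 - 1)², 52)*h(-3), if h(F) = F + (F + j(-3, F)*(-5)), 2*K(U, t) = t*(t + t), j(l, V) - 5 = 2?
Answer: -110864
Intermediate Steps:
j(l, V) = 7 (j(l, V) = 5 + 2 = 7)
K(U, t) = t² (K(U, t) = (t*(t + t))/2 = (t*(2*t))/2 = (2*t²)/2 = t²)
h(F) = -35 + 2*F (h(F) = F + (F + 7*(-5)) = F + (F - 35) = F + (-35 + F) = -35 + 2*F)
K((3 - 1)², 52)*h(-3) = 52²*(-35 + 2*(-3)) = 2704*(-35 - 6) = 2704*(-41) = -110864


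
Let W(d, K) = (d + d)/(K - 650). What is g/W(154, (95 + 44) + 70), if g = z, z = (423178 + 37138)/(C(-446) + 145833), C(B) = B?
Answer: -7249977/1599257 ≈ -4.5333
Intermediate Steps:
W(d, K) = 2*d/(-650 + K) (W(d, K) = (2*d)/(-650 + K) = 2*d/(-650 + K))
z = 460316/145387 (z = (423178 + 37138)/(-446 + 145833) = 460316/145387 ≈ 3.1661)
g = 460316/145387 ≈ 3.1661
g/W(154, (95 + 44) + 70) = 460316/(145387*((2*154/(-650 + ((95 + 44) + 70))))) = 460316/(145387*((2*154/(-650 + (139 + 70))))) = 460316/(145387*((2*154/(-650 + 209)))) = 460316/(145387*((2*154/(-441)))) = 460316/(145387*((2*154*(-1/441)))) = 460316/(145387*(-44/63)) = (460316/145387)*(-63/44) = -7249977/1599257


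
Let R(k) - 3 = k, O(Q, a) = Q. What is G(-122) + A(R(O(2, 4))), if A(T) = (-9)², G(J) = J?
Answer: -41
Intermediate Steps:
R(k) = 3 + k
A(T) = 81
G(-122) + A(R(O(2, 4))) = -122 + 81 = -41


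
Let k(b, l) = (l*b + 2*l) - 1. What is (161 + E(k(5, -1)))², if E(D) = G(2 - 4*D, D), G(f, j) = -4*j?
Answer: 37249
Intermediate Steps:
k(b, l) = -1 + 2*l + b*l (k(b, l) = (b*l + 2*l) - 1 = (2*l + b*l) - 1 = -1 + 2*l + b*l)
E(D) = -4*D
(161 + E(k(5, -1)))² = (161 - 4*(-1 + 2*(-1) + 5*(-1)))² = (161 - 4*(-1 - 2 - 5))² = (161 - 4*(-8))² = (161 + 32)² = 193² = 37249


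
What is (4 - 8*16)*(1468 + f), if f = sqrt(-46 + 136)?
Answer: -182032 - 372*sqrt(10) ≈ -1.8321e+5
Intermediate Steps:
f = 3*sqrt(10) (f = sqrt(90) = 3*sqrt(10) ≈ 9.4868)
(4 - 8*16)*(1468 + f) = (4 - 8*16)*(1468 + 3*sqrt(10)) = (4 - 128)*(1468 + 3*sqrt(10)) = -124*(1468 + 3*sqrt(10)) = -182032 - 372*sqrt(10)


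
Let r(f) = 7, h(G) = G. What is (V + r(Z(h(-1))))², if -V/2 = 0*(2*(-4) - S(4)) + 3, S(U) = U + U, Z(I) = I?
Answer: 1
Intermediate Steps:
S(U) = 2*U
V = -6 (V = -2*(0*(2*(-4) - 2*4) + 3) = -2*(0*(-8 - 1*8) + 3) = -2*(0*(-8 - 8) + 3) = -2*(0*(-16) + 3) = -2*(0 + 3) = -2*3 = -6)
(V + r(Z(h(-1))))² = (-6 + 7)² = 1² = 1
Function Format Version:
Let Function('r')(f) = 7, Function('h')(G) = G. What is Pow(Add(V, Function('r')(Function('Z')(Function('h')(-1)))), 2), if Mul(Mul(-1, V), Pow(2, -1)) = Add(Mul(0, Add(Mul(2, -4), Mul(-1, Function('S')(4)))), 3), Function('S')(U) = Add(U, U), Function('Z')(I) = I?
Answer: 1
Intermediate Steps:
Function('S')(U) = Mul(2, U)
V = -6 (V = Mul(-2, Add(Mul(0, Add(Mul(2, -4), Mul(-1, Mul(2, 4)))), 3)) = Mul(-2, Add(Mul(0, Add(-8, Mul(-1, 8))), 3)) = Mul(-2, Add(Mul(0, Add(-8, -8)), 3)) = Mul(-2, Add(Mul(0, -16), 3)) = Mul(-2, Add(0, 3)) = Mul(-2, 3) = -6)
Pow(Add(V, Function('r')(Function('Z')(Function('h')(-1)))), 2) = Pow(Add(-6, 7), 2) = Pow(1, 2) = 1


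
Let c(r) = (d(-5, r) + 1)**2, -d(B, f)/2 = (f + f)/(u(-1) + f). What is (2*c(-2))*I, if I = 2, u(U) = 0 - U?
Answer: 196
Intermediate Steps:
u(U) = -U
d(B, f) = -4*f/(1 + f) (d(B, f) = -2*(f + f)/(-1*(-1) + f) = -2*2*f/(1 + f) = -4*f/(1 + f))
c(r) = (1 - 4*r/(1 + r))**2 (c(r) = (-4*r/(1 + r) + 1)**2 = (1 - 4*r/(1 + r))**2)
(2*c(-2))*I = (2*((-1 + 3*(-2))**2/(1 - 2)**2))*2 = (2*((-1 - 6)**2/(-1)**2))*2 = (2*(1*(-7)**2))*2 = (2*(1*49))*2 = (2*49)*2 = 98*2 = 196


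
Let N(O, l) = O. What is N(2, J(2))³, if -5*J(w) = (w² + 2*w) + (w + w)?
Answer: 8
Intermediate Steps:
J(w) = -4*w/5 - w²/5 (J(w) = -((w² + 2*w) + (w + w))/5 = -((w² + 2*w) + 2*w)/5 = -(w² + 4*w)/5 = -4*w/5 - w²/5)
N(2, J(2))³ = 2³ = 8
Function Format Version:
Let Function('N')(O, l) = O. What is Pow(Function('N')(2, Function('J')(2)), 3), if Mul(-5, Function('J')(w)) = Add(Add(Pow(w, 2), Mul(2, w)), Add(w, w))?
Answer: 8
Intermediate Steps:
Function('J')(w) = Add(Mul(Rational(-4, 5), w), Mul(Rational(-1, 5), Pow(w, 2))) (Function('J')(w) = Mul(Rational(-1, 5), Add(Add(Pow(w, 2), Mul(2, w)), Add(w, w))) = Mul(Rational(-1, 5), Add(Add(Pow(w, 2), Mul(2, w)), Mul(2, w))) = Mul(Rational(-1, 5), Add(Pow(w, 2), Mul(4, w))) = Add(Mul(Rational(-4, 5), w), Mul(Rational(-1, 5), Pow(w, 2))))
Pow(Function('N')(2, Function('J')(2)), 3) = Pow(2, 3) = 8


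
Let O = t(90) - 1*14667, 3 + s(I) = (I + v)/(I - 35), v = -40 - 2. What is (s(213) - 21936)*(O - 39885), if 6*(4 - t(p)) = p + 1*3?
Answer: 426137770317/356 ≈ 1.1970e+9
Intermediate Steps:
v = -42
t(p) = 7/2 - p/6 (t(p) = 4 - (p + 1*3)/6 = 4 - (p + 3)/6 = 4 - (3 + p)/6 = 4 + (-1/2 - p/6) = 7/2 - p/6)
s(I) = -3 + (-42 + I)/(-35 + I) (s(I) = -3 + (I - 42)/(I - 35) = -3 + (-42 + I)/(-35 + I))
O = -29357/2 (O = (7/2 - 1/6*90) - 1*14667 = (7/2 - 15) - 14667 = -23/2 - 14667 = -29357/2 ≈ -14679.)
(s(213) - 21936)*(O - 39885) = ((63 - 2*213)/(-35 + 213) - 21936)*(-29357/2 - 39885) = ((63 - 426)/178 - 21936)*(-109127/2) = ((1/178)*(-363) - 21936)*(-109127/2) = (-363/178 - 21936)*(-109127/2) = -3904971/178*(-109127/2) = 426137770317/356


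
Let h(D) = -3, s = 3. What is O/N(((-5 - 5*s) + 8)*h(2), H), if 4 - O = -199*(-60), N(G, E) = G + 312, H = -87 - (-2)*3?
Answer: -2984/87 ≈ -34.299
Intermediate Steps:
H = -81 (H = -87 - 1*(-6) = -87 + 6 = -81)
N(G, E) = 312 + G
O = -11936 (O = 4 - (-199)*(-60) = 4 - 1*11940 = 4 - 11940 = -11936)
O/N(((-5 - 5*s) + 8)*h(2), H) = -11936/(312 + ((-5 - 5*3) + 8)*(-3)) = -11936/(312 + ((-5 - 15) + 8)*(-3)) = -11936/(312 + (-20 + 8)*(-3)) = -11936/(312 - 12*(-3)) = -11936/(312 + 36) = -11936/348 = -11936*1/348 = -2984/87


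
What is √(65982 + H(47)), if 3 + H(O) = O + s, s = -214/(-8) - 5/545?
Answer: √3139090455/218 ≈ 257.01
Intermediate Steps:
s = 11659/436 (s = -214*(-⅛) - 5*1/545 = 107/4 - 1/109 = 11659/436 ≈ 26.741)
H(O) = 10351/436 + O (H(O) = -3 + (O + 11659/436) = -3 + (11659/436 + O) = 10351/436 + O)
√(65982 + H(47)) = √(65982 + (10351/436 + 47)) = √(65982 + 30843/436) = √(28798995/436) = √3139090455/218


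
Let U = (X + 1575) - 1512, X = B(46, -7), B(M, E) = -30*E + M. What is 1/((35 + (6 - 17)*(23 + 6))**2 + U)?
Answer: 1/80975 ≈ 1.2349e-5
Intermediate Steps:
B(M, E) = M - 30*E
X = 256 (X = 46 - 30*(-7) = 46 + 210 = 256)
U = 319 (U = (256 + 1575) - 1512 = 1831 - 1512 = 319)
1/((35 + (6 - 17)*(23 + 6))**2 + U) = 1/((35 + (6 - 17)*(23 + 6))**2 + 319) = 1/((35 - 11*29)**2 + 319) = 1/((35 - 319)**2 + 319) = 1/((-284)**2 + 319) = 1/(80656 + 319) = 1/80975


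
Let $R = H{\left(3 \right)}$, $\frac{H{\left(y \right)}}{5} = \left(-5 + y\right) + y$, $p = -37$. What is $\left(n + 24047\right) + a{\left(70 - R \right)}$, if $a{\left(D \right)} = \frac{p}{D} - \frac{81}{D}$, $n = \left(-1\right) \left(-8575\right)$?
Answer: $\frac{2120312}{65} \approx 32620.0$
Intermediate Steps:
$H{\left(y \right)} = -25 + 10 y$ ($H{\left(y \right)} = 5 \left(\left(-5 + y\right) + y\right) = 5 \left(-5 + 2 y\right) = -25 + 10 y$)
$R = 5$ ($R = -25 + 10 \cdot 3 = -25 + 30 = 5$)
$n = 8575$
$a{\left(D \right)} = - \frac{118}{D}$ ($a{\left(D \right)} = - \frac{37}{D} - \frac{81}{D} = - \frac{118}{D}$)
$\left(n + 24047\right) + a{\left(70 - R \right)} = \left(8575 + 24047\right) - \frac{118}{70 - 5} = 32622 - \frac{118}{70 - 5} = 32622 - \frac{118}{65} = \frac{2120312}{65}$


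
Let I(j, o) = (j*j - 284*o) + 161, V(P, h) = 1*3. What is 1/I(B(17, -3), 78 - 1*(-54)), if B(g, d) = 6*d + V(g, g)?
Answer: -1/37102 ≈ -2.6953e-5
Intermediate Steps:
V(P, h) = 3
B(g, d) = 3 + 6*d (B(g, d) = 6*d + 3 = 3 + 6*d)
I(j, o) = 161 + j² - 284*o (I(j, o) = (j² - 284*o) + 161 = 161 + j² - 284*o)
1/I(B(17, -3), 78 - 1*(-54)) = 1/(161 + (3 + 6*(-3))² - 284*(78 - 1*(-54))) = 1/(161 + (3 - 18)² - 284*(78 + 54)) = 1/(161 + (-15)² - 284*132) = 1/(161 + 225 - 37488) = 1/(-37102) = -1/37102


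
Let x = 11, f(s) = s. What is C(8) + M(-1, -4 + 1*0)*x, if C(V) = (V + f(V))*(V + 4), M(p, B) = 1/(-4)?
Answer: 757/4 ≈ 189.25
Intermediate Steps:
M(p, B) = -¼
C(V) = 2*V*(4 + V) (C(V) = (V + V)*(V + 4) = (2*V)*(4 + V) = 2*V*(4 + V))
C(8) + M(-1, -4 + 1*0)*x = 2*8*(4 + 8) - ¼*11 = 2*8*12 - 11/4 = 192 - 11/4 = 757/4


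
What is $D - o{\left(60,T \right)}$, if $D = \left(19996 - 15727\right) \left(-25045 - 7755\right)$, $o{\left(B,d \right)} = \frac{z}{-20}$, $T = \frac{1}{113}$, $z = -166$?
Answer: $- \frac{1400232083}{10} \approx -1.4002 \cdot 10^{8}$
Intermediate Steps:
$T = \frac{1}{113} \approx 0.0088496$
$o{\left(B,d \right)} = \frac{83}{10}$ ($o{\left(B,d \right)} = - \frac{166}{-20} = \left(-166\right) \left(- \frac{1}{20}\right) = \frac{83}{10}$)
$D = -140023200$ ($D = 4269 \left(-32800\right) = -140023200$)
$D - o{\left(60,T \right)} = -140023200 - \frac{83}{10} = - \frac{1400232083}{10}$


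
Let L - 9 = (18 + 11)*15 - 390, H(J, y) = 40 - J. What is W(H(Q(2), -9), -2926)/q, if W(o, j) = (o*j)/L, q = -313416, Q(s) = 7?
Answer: 16093/2820744 ≈ 0.0057052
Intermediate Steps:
L = 54 (L = 9 + ((18 + 11)*15 - 390) = 9 + (29*15 - 390) = 9 + (435 - 390) = 9 + 45 = 54)
W(o, j) = j*o/54 (W(o, j) = (o*j)/54 = (j*o)*(1/54) = j*o/54)
W(H(Q(2), -9), -2926)/q = ((1/54)*(-2926)*(40 - 1*7))/(-313416) = ((1/54)*(-2926)*(40 - 7))*(-1/313416) = ((1/54)*(-2926)*33)*(-1/313416) = -16093/9*(-1/313416) = 16093/2820744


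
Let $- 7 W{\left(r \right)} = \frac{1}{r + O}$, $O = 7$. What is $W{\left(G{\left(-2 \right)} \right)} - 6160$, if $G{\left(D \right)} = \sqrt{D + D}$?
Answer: $- \frac{326481}{53} + \frac{2 i}{371} \approx -6160.0 + 0.0053908 i$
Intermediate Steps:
$G{\left(D \right)} = \sqrt{2} \sqrt{D}$ ($G{\left(D \right)} = \sqrt{2 D} = \sqrt{2} \sqrt{D}$)
$W{\left(r \right)} = - \frac{1}{7 \left(7 + r\right)}$ ($W{\left(r \right)} = - \frac{1}{7 \left(r + 7\right)} = - \frac{1}{7 \left(7 + r\right)}$)
$W{\left(G{\left(-2 \right)} \right)} - 6160 = - \frac{1}{49 + 7 \sqrt{2} \sqrt{-2}} - 6160 = - \frac{1}{49 + 7 \sqrt{2} i \sqrt{2}} - 6160 = - \frac{1}{49 + 7 \cdot 2 i} - 6160 = - \frac{1}{49 + 14 i} - 6160 = - \frac{49 - 14 i}{2597} - 6160 = -6160 - \frac{49 - 14 i}{2597}$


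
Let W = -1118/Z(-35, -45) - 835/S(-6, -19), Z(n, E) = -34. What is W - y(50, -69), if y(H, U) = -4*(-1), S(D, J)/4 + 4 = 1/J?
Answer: 420933/5236 ≈ 80.392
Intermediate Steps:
S(D, J) = -16 + 4/J
y(H, U) = 4
W = 441877/5236 (W = -1118/(-34) - 835/(-16 + 4/(-19)) = -1118*(-1/34) - 835/(-16 + 4*(-1/19)) = 559/17 - 835/(-16 - 4/19) = 559/17 - 835/(-308/19) = 559/17 - 835*(-19/308) = 559/17 + 15865/308 = 441877/5236 ≈ 84.392)
W - y(50, -69) = 441877/5236 - 1*4 = 441877/5236 - 4 = 420933/5236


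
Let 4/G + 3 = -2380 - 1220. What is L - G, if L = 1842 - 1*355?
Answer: 5357665/3603 ≈ 1487.0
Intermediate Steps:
L = 1487 (L = 1842 - 355 = 1487)
G = -4/3603 (G = 4/(-3 + (-2380 - 1220)) = 4/(-3 - 3600) = 4/(-3603) = 4*(-1/3603) = -4/3603 ≈ -0.0011102)
L - G = 1487 - 1*(-4/3603) = 1487 + 4/3603 = 5357665/3603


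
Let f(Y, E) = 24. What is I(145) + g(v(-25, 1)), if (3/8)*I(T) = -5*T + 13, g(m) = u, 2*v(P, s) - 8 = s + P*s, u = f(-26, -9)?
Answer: -5624/3 ≈ -1874.7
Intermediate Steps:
u = 24
v(P, s) = 4 + s/2 + P*s/2 (v(P, s) = 4 + (s + P*s)/2 = 4 + (s/2 + P*s/2) = 4 + s/2 + P*s/2)
g(m) = 24
I(T) = 104/3 - 40*T/3 (I(T) = 8*(-5*T + 13)/3 = 8*(13 - 5*T)/3 = 104/3 - 40*T/3)
I(145) + g(v(-25, 1)) = (104/3 - 40/3*145) + 24 = (104/3 - 5800/3) + 24 = -5696/3 + 24 = -5624/3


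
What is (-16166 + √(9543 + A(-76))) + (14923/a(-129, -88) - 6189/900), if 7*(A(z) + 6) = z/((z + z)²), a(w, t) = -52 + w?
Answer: -882664103/54300 + √2699199755/532 ≈ -16158.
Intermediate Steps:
A(z) = -6 + 1/(28*z) (A(z) = -6 + (z/((z + z)²))/7 = -6 + (z/((2*z)²))/7 = -6 + (z/((4*z²)))/7 = -6 + (z*(1/(4*z²)))/7 = -6 + (1/(4*z))/7 = -6 + 1/(28*z))
(-16166 + √(9543 + A(-76))) + (14923/a(-129, -88) - 6189/900) = (-16166 + √(9543 + (-6 + (1/28)/(-76)))) + (14923/(-52 - 129) - 6189/900) = (-16166 + √(9543 + (-6 + (1/28)*(-1/76)))) + (14923/(-181) - 6189*1/900) = (-16166 + √(9543 + (-6 - 1/2128))) + (14923*(-1/181) - 2063/300) = (-16166 + √(9543 - 12769/2128)) + (-14923/181 - 2063/300) = (-16166 + √(20294735/2128)) - 4850303/54300 = (-16166 + √2699199755/532) - 4850303/54300 = -882664103/54300 + √2699199755/532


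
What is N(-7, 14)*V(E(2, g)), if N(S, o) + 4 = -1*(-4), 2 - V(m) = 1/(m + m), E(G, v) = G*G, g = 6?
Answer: 0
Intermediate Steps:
E(G, v) = G²
V(m) = 2 - 1/(2*m) (V(m) = 2 - 1/(m + m) = 2 - 1/(2*m))
N(S, o) = 0 (N(S, o) = -4 - 1*(-4) = -4 + 4 = 0)
N(-7, 14)*V(E(2, g)) = 0*(2 - 1/(2*(2²))) = 0*(2 - ½/4) = 0*(2 - ½*¼) = 0*(2 - ⅛) = 0*(15/8) = 0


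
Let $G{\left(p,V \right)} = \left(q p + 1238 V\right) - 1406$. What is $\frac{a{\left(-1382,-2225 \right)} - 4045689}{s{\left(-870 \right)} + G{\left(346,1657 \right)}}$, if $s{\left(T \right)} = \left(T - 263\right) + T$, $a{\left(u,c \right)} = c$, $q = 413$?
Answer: $- \frac{4047914}{2190855} \approx -1.8476$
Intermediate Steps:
$G{\left(p,V \right)} = -1406 + 413 p + 1238 V$ ($G{\left(p,V \right)} = \left(413 p + 1238 V\right) - 1406 = -1406 + 413 p + 1238 V$)
$s{\left(T \right)} = -263 + 2 T$ ($s{\left(T \right)} = \left(-263 + T\right) + T = -263 + 2 T$)
$\frac{a{\left(-1382,-2225 \right)} - 4045689}{s{\left(-870 \right)} + G{\left(346,1657 \right)}} = \frac{-2225 - 4045689}{\left(-263 + 2 \left(-870\right)\right) + \left(-1406 + 413 \cdot 346 + 1238 \cdot 1657\right)} = - \frac{4047914}{\left(-263 - 1740\right) + \left(-1406 + 142898 + 2051366\right)} = - \frac{4047914}{-2003 + 2192858} = - \frac{4047914}{2190855}$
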